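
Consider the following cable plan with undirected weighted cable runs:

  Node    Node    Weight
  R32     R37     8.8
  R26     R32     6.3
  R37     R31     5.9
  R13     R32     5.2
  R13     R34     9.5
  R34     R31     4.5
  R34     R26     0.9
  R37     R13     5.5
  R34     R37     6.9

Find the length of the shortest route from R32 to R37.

8.8

Compare a few routes:
R32 → R37: 8.8 = 8.8
R32 → R13 → R37: 5.2+5.5 = 10.7
Cheapest is R32 → R37 at 8.8.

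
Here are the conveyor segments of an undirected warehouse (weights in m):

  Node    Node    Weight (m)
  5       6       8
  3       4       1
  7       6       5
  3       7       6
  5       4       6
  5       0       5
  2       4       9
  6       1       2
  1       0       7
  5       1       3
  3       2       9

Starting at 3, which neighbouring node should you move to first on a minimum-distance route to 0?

4

Candidate routes:
3 → 7 → 6 → 1 → 5 → 0: 6+5+2+3+5 = 21
3 → 4 → 5 → 1 → 0: 1+6+3+7 = 17
3 → 7 → 6 → 1 → 0: 6+5+2+7 = 20
3 → 4 → 5 → 0: 1+6+5 = 12
Cheapest is 3 → 4 → 5 → 0 at 12 m.
So from 3 the first move is to 4.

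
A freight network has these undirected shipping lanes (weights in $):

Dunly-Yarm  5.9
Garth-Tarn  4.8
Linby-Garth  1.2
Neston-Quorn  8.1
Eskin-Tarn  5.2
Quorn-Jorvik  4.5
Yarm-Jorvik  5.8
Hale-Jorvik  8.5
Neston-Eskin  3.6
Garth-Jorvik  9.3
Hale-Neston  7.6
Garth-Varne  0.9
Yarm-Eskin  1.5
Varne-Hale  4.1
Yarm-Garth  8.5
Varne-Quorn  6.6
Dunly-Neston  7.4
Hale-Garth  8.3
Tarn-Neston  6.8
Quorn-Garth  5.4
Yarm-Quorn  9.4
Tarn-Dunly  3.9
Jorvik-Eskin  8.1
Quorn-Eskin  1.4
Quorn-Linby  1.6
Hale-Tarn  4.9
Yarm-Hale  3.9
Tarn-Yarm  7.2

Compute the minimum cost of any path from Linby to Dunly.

Enumerating some paths:
Linby–Quorn–Eskin–Tarn–Dunly: 1.6+1.4+5.2+3.9 = 12.1
Linby–Quorn–Eskin–Yarm–Dunly: 1.6+1.4+1.5+5.9 = 10.4
Linby–Garth–Tarn–Dunly: 1.2+4.8+3.9 = 9.9
Linby–Quorn–Eskin–Neston–Dunly: 1.6+1.4+3.6+7.4 = 14
Cheapest is Linby–Garth–Tarn–Dunly at $9.9.

$9.9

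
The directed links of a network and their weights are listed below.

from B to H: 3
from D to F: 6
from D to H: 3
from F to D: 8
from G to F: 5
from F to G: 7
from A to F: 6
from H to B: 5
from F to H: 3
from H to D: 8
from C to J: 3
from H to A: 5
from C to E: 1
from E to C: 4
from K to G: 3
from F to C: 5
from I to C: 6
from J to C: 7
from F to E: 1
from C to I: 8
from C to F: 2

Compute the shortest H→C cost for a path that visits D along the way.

19

Shortest H→D: H → D = 8
Shortest D→C: D → F → C = 11
Total via D: 8 + 11 = 19.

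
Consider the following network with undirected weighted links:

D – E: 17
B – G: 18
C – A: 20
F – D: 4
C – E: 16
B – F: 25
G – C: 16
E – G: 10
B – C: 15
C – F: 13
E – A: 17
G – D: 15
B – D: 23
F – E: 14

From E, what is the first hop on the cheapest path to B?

G

Compare a few routes:
E → C → B: 16+15 = 31
E → G → B: 10+18 = 28
The minimum is 28 via E → G → B.
So from E the first move is to G.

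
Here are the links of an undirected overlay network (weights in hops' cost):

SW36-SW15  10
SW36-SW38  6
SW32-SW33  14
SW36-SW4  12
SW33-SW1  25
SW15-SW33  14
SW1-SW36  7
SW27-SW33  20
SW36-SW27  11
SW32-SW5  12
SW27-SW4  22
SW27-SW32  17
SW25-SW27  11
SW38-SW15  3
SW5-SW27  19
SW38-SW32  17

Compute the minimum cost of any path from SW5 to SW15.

Shortest distances from SW5:
SW5: 0
SW32: 12  (via SW5)
SW27: 19  (via SW5)
SW33: 26  (via SW32)
SW38: 29  (via SW32)
SW36: 30  (via SW27)
SW25: 30  (via SW27)
SW15: 32  (via SW38)
Shortest route: SW5–SW32–SW38–SW15 = 32 hops' cost.

32 hops' cost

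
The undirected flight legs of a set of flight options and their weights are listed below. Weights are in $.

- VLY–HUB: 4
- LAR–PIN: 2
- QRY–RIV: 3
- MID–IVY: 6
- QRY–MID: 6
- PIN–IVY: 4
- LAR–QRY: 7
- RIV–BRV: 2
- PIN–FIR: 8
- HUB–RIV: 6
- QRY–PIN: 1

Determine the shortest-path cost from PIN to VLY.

Candidate routes:
PIN - LAR - QRY - RIV - HUB - VLY: 2+7+3+6+4 = 22
PIN - QRY - RIV - HUB - VLY: 1+3+6+4 = 14
The minimum is $14 via PIN - QRY - RIV - HUB - VLY.

$14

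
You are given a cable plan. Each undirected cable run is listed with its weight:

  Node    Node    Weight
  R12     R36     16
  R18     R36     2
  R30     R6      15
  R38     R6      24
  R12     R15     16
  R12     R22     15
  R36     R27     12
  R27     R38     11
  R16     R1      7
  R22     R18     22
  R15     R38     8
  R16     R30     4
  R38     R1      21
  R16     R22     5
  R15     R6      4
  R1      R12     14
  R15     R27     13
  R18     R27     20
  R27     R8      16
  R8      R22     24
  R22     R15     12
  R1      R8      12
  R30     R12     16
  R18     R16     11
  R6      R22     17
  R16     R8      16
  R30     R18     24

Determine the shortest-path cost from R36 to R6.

29

Enumerating some paths:
R36 - R27 - R15 - R6: 12+13+4 = 29
R36 - R18 - R16 - R22 - R15 - R6: 2+11+5+12+4 = 34
R36 - R18 - R16 - R30 - R6: 2+11+4+15 = 32
Cheapest is R36 - R27 - R15 - R6 at 29.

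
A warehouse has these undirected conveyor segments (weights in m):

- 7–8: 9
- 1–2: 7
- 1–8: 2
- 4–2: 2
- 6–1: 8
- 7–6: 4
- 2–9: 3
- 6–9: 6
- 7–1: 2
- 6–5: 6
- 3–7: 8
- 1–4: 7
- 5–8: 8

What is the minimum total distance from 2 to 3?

Candidate routes:
2 - 4 - 1 - 7 - 3: 2+7+2+8 = 19
2 - 1 - 7 - 3: 7+2+8 = 17
The minimum is 17 m via 2 - 1 - 7 - 3.

17 m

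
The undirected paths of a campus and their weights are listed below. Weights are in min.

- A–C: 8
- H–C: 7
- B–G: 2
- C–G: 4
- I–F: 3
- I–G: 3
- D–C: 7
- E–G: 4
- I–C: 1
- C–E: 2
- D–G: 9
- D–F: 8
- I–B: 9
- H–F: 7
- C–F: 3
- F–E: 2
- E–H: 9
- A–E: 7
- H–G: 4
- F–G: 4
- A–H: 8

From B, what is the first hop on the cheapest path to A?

G

Enumerating some paths:
B → G → H → A: 2+4+8 = 14
B → G → E → A: 2+4+7 = 13
The minimum is 13 min via B → G → E → A.
So from B the first move is to G.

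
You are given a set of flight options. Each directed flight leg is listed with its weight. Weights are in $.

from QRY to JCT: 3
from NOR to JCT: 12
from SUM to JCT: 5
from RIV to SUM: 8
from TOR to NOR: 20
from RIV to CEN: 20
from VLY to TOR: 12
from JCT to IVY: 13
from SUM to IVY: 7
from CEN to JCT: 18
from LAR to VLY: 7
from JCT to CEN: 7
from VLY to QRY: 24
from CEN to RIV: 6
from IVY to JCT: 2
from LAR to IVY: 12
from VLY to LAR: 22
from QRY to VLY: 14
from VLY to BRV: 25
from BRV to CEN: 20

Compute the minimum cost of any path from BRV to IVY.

$41

Settle nodes by increasing distance from BRV:
BRV: 0
CEN: 20  (via BRV)
RIV: 26  (via CEN)
SUM: 34  (via RIV)
JCT: 38  (via CEN)
IVY: 41  (via SUM)
Shortest route: BRV → CEN → RIV → SUM → IVY = $41.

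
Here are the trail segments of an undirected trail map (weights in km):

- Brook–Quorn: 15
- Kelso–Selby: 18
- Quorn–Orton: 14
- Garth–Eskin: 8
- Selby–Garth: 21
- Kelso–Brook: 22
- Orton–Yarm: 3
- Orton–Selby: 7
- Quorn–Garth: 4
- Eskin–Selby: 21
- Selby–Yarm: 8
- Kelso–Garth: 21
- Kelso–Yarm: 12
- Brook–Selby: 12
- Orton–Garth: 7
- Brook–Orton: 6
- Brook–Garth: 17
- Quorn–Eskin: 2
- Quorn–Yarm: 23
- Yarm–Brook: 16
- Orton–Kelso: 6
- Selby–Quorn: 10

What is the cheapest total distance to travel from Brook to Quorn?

15 km

Compare a few routes:
Brook - Orton - Garth - Quorn: 6+7+4 = 17
Brook - Quorn: 15 = 15
Brook - Orton - Quorn: 6+14 = 20
The minimum is 15 km via Brook - Quorn.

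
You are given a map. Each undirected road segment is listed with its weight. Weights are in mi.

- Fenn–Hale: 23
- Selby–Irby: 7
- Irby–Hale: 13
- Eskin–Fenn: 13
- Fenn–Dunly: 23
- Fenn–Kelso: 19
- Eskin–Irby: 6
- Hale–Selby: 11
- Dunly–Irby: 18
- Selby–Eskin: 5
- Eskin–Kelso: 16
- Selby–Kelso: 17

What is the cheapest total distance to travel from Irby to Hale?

Settle nodes by increasing distance from Irby:
Irby: 0
Eskin: 6  (via Irby)
Selby: 7  (via Irby)
Hale: 13  (via Irby)
Shortest route: Irby → Hale = 13 mi.

13 mi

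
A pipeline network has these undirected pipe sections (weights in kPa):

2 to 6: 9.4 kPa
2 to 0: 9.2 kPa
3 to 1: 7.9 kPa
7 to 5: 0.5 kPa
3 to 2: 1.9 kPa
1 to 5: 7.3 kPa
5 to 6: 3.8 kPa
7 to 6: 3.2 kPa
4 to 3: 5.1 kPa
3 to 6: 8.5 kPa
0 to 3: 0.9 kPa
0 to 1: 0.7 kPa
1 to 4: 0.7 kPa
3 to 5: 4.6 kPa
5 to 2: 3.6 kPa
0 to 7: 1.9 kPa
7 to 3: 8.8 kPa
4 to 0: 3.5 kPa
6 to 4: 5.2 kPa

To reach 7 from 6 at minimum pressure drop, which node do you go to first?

7

Candidate routes:
6 → 5 → 7: 3.8+0.5 = 4.3
6 → 7: 3.2 = 3.2
The minimum is 3.2 kPa via 6 → 7.
So from 6 the first move is to 7.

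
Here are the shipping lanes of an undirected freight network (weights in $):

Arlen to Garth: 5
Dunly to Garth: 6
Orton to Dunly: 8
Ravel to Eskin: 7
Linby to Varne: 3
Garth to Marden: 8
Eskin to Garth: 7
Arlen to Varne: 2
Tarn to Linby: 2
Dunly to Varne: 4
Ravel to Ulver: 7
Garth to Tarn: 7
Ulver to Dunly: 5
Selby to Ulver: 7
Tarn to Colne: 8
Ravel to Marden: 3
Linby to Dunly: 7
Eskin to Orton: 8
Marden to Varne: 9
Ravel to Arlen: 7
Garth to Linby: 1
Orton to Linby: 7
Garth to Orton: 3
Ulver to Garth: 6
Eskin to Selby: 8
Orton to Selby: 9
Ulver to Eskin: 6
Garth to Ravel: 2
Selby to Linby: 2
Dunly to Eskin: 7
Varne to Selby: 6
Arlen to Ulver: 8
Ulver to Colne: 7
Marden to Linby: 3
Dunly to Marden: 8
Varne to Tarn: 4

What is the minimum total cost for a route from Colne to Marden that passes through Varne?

Shortest Colne→Varne: Colne–Tarn–Varne = 12
Shortest Varne→Marden: Varne–Linby–Marden = 6
Total via Varne: 12 + 6 = $18.

$18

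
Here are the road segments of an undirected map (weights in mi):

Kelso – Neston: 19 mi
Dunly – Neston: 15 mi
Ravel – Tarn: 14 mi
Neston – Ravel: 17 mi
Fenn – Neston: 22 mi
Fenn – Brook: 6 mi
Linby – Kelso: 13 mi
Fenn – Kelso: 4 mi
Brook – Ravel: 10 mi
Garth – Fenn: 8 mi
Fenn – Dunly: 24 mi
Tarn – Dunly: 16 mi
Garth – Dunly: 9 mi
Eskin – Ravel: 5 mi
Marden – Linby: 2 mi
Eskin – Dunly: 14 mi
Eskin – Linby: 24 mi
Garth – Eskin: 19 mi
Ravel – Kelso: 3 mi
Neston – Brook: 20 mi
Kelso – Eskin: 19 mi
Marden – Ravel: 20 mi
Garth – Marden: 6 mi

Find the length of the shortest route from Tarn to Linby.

30 mi

Settle nodes by increasing distance from Tarn:
Tarn: 0
Ravel: 14  (via Tarn)
Dunly: 16  (via Tarn)
Kelso: 17  (via Ravel)
Eskin: 19  (via Ravel)
Fenn: 21  (via Kelso)
Brook: 24  (via Ravel)
Garth: 25  (via Dunly)
Linby: 30  (via Kelso)
Shortest route: Tarn → Ravel → Kelso → Linby = 30 mi.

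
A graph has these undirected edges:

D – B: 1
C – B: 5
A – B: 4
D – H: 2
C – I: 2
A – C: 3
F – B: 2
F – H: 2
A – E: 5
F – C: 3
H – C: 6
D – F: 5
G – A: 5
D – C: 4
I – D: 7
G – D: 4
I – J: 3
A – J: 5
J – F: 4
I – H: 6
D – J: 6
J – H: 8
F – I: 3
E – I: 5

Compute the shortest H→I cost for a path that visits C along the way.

Shortest H→C: H → F → C = 5
Shortest C→I: C → I = 2
Total via C: 5 + 2 = 7.

7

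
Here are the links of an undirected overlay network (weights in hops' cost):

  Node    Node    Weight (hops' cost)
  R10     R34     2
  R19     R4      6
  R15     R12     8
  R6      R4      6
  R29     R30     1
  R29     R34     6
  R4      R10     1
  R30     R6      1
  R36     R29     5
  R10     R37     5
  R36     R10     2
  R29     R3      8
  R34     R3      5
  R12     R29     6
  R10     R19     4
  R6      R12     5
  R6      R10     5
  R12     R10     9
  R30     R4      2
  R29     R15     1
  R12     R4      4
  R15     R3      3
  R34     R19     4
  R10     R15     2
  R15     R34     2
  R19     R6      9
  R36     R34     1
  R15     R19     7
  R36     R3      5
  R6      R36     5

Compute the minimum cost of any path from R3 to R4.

Enumerating some paths:
R3 - R15 - R34 - R10 - R4: 3+2+2+1 = 8
R3 - R15 - R10 - R4: 3+2+1 = 6
R3 - R15 - R29 - R30 - R4: 3+1+1+2 = 7
The minimum is 6 hops' cost via R3 - R15 - R10 - R4.

6 hops' cost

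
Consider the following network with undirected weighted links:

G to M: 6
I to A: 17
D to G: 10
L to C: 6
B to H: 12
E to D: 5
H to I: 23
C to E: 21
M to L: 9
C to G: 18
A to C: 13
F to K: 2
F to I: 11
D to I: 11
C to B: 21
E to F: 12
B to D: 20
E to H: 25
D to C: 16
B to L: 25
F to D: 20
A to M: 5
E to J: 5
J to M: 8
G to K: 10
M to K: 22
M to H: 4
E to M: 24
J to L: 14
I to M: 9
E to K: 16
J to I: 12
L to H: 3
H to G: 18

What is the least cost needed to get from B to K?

Settle nodes by increasing distance from B:
B: 0
H: 12  (via B)
L: 15  (via H)
M: 16  (via H)
D: 20  (via B)
A: 21  (via M)
C: 21  (via B)
G: 22  (via M)
J: 24  (via M)
E: 25  (via D)
I: 25  (via M)
K: 32  (via G)
Shortest route: B → H → M → G → K = 32.

32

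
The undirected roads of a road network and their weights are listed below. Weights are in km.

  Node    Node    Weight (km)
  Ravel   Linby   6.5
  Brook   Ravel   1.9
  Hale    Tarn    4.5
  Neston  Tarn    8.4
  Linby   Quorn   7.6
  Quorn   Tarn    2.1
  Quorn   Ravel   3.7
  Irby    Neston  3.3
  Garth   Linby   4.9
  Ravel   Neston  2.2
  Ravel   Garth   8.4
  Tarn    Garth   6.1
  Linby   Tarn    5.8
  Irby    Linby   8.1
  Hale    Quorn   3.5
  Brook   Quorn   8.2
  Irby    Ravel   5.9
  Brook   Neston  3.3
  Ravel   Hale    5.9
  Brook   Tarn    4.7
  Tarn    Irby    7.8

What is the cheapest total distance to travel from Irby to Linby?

Shortest distances from Irby:
Irby: 0
Neston: 3.3  (via Irby)
Ravel: 5.5  (via Neston)
Brook: 6.6  (via Neston)
Tarn: 7.8  (via Irby)
Linby: 8.1  (via Irby)
Shortest route: Irby–Linby = 8.1 km.

8.1 km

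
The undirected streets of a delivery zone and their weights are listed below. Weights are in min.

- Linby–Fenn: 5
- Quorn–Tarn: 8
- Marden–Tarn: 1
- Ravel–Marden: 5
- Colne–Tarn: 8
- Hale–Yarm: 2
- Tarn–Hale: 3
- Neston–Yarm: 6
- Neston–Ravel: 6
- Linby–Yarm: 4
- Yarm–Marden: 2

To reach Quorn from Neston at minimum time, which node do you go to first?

Compare a few routes:
Neston - Ravel - Marden - Tarn - Quorn: 6+5+1+8 = 20
Neston - Yarm - Hale - Tarn - Quorn: 6+2+3+8 = 19
Neston - Yarm - Marden - Tarn - Quorn: 6+2+1+8 = 17
The minimum is 17 min via Neston - Yarm - Marden - Tarn - Quorn.
So from Neston the first move is to Yarm.

Yarm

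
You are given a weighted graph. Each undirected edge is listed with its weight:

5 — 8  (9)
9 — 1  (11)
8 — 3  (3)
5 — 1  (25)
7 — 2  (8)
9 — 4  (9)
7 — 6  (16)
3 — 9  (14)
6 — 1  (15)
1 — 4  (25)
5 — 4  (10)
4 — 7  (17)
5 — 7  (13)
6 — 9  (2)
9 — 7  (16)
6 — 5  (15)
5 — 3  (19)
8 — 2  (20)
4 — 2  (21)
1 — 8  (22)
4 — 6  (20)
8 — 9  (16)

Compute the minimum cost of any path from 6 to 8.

18

Shortest distances from 6:
6: 0
9: 2  (via 6)
4: 11  (via 9)
1: 13  (via 9)
5: 15  (via 6)
3: 16  (via 9)
7: 16  (via 6)
8: 18  (via 9)
Shortest route: 6–9–8 = 18.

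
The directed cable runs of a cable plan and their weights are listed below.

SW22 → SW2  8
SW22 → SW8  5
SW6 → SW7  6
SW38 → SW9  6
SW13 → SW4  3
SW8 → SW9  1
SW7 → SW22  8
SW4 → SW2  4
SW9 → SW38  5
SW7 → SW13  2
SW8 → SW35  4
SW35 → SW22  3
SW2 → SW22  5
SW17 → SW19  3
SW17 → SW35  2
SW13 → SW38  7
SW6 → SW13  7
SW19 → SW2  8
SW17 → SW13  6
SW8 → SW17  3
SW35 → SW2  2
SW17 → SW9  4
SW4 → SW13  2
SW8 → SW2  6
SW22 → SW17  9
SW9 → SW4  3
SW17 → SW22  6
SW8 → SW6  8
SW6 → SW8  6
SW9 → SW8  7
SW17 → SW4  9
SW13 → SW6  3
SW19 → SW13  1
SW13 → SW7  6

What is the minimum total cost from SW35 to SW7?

Settle nodes by increasing distance from SW35:
SW35: 0
SW2: 2  (via SW35)
SW22: 3  (via SW35)
SW8: 8  (via SW22)
SW9: 9  (via SW8)
SW17: 11  (via SW8)
SW4: 12  (via SW9)
SW13: 14  (via SW4)
SW38: 14  (via SW9)
SW19: 14  (via SW17)
SW6: 16  (via SW8)
SW7: 20  (via SW13)
Shortest route: SW35–SW22–SW8–SW9–SW4–SW13–SW7 = 20.

20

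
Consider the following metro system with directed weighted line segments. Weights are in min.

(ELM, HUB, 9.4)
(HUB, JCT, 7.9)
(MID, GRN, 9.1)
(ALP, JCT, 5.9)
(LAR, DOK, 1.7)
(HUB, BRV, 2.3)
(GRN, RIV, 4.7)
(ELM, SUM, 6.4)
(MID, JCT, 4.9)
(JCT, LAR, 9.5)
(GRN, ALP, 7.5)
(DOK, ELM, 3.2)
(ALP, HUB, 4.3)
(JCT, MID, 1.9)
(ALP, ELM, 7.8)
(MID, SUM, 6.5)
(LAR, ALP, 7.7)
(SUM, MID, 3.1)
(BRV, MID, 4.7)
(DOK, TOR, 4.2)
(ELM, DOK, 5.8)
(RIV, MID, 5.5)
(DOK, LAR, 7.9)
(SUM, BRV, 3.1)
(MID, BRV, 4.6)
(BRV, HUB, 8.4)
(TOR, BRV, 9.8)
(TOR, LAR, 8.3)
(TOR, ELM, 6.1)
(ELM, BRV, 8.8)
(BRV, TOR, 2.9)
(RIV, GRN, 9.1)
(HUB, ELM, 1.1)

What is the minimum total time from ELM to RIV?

23.3 min

Shortest distances from ELM:
ELM: 0
DOK: 5.8  (via ELM)
SUM: 6.4  (via ELM)
BRV: 8.8  (via ELM)
HUB: 9.4  (via ELM)
MID: 9.5  (via SUM)
TOR: 10  (via DOK)
LAR: 13.7  (via DOK)
JCT: 14.4  (via MID)
GRN: 18.6  (via MID)
ALP: 21.4  (via LAR)
RIV: 23.3  (via GRN)
Shortest route: ELM–SUM–MID–GRN–RIV = 23.3 min.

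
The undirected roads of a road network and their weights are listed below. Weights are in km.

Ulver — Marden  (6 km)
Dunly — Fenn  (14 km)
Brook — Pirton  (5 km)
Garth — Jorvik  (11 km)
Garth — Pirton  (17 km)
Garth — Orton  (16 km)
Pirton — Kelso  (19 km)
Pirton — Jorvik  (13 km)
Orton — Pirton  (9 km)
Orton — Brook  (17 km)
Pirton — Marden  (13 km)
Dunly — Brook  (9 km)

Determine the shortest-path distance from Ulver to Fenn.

47 km

Shortest distances from Ulver:
Ulver: 0
Marden: 6  (via Ulver)
Pirton: 19  (via Marden)
Brook: 24  (via Pirton)
Orton: 28  (via Pirton)
Jorvik: 32  (via Pirton)
Dunly: 33  (via Brook)
Garth: 36  (via Pirton)
Kelso: 38  (via Pirton)
Fenn: 47  (via Dunly)
Shortest route: Ulver → Marden → Pirton → Brook → Dunly → Fenn = 47 km.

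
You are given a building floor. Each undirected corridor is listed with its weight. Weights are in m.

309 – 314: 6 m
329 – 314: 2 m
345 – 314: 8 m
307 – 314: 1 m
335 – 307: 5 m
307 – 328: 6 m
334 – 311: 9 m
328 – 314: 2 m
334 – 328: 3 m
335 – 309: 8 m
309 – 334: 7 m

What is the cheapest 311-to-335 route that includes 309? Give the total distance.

24 m

Shortest 311→309: 311 → 334 → 309 = 16
Best 309 to 335: 309 → 335 costing 8
Total via 309: 16 + 8 = 24 m.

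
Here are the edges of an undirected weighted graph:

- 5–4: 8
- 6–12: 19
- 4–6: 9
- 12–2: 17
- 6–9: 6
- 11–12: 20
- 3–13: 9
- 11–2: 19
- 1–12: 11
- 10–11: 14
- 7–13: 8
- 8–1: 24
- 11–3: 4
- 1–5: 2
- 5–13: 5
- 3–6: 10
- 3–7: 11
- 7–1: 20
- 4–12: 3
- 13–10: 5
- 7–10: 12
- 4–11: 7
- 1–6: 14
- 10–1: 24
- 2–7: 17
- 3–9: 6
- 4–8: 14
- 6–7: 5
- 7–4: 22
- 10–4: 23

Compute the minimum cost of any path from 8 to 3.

Shortest distances from 8:
8: 0
4: 14  (via 8)
12: 17  (via 4)
11: 21  (via 4)
5: 22  (via 4)
6: 23  (via 4)
1: 24  (via 8)
3: 25  (via 11)
Shortest route: 8 → 4 → 11 → 3 = 25.

25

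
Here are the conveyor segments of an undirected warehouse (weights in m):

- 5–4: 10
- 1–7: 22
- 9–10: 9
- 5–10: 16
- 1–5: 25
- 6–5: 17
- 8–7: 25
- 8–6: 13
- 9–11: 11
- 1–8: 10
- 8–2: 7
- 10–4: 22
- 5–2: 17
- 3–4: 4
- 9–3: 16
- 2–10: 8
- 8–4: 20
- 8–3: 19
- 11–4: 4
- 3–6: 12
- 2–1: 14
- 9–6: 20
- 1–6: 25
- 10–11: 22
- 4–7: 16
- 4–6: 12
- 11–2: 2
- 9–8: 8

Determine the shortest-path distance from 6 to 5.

Compare a few routes:
6–4–11–2–5: 12+4+2+17 = 35
6–3–4–5: 12+4+10 = 26
6–4–5: 12+10 = 22
6–5: 17 = 17
Cheapest is 6–5 at 17 m.

17 m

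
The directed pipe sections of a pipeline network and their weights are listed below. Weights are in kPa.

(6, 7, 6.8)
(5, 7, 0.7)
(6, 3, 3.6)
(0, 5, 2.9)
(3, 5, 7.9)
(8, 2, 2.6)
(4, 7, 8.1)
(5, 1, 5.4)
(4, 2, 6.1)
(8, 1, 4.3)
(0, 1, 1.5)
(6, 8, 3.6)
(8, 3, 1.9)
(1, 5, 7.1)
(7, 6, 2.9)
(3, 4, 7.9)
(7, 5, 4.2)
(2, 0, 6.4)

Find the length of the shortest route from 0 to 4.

18 kPa

Settle nodes by increasing distance from 0:
0: 0
1: 1.5  (via 0)
5: 2.9  (via 0)
7: 3.6  (via 5)
6: 6.5  (via 7)
3: 10.1  (via 6)
8: 10.1  (via 6)
2: 12.7  (via 8)
4: 18  (via 3)
Shortest route: 0 → 5 → 7 → 6 → 3 → 4 = 18 kPa.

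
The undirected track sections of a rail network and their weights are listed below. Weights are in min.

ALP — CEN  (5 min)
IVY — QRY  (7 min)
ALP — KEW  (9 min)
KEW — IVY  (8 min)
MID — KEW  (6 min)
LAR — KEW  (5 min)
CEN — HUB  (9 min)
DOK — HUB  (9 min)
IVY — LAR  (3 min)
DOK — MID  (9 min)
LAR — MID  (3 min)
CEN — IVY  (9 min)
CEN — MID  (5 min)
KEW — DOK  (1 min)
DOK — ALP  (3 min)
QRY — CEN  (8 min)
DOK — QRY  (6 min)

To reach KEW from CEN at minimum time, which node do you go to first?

Candidate routes:
CEN → MID → LAR → KEW: 5+3+5 = 13
CEN → MID → KEW: 5+6 = 11
CEN → ALP → DOK → KEW: 5+3+1 = 9
The minimum is 9 min via CEN → ALP → DOK → KEW.
So from CEN the first move is to ALP.

ALP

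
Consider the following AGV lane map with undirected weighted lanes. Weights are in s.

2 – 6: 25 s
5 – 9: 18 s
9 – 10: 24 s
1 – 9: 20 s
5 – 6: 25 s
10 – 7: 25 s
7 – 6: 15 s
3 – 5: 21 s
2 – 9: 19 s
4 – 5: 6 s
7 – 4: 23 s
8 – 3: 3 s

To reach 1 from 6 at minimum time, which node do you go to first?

5

Enumerating some paths:
6 → 5 → 9 → 1: 25+18+20 = 63
6 → 7 → 4 → 5 → 9 → 1: 15+23+6+18+20 = 82
6 → 2 → 9 → 1: 25+19+20 = 64
Cheapest is 6 → 5 → 9 → 1 at 63 s.
So from 6 the first move is to 5.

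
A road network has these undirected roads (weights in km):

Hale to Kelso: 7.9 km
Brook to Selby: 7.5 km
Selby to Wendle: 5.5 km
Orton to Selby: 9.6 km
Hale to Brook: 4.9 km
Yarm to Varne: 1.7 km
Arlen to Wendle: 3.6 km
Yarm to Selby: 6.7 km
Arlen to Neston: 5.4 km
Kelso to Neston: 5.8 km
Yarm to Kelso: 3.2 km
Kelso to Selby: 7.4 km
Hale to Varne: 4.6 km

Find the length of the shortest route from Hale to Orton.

Shortest distances from Hale:
Hale: 0
Varne: 4.6  (via Hale)
Brook: 4.9  (via Hale)
Yarm: 6.3  (via Varne)
Kelso: 7.9  (via Hale)
Selby: 12.4  (via Brook)
Neston: 13.7  (via Kelso)
Wendle: 17.9  (via Selby)
Arlen: 19.1  (via Neston)
Orton: 22  (via Selby)
Shortest route: Hale → Brook → Selby → Orton = 22 km.

22 km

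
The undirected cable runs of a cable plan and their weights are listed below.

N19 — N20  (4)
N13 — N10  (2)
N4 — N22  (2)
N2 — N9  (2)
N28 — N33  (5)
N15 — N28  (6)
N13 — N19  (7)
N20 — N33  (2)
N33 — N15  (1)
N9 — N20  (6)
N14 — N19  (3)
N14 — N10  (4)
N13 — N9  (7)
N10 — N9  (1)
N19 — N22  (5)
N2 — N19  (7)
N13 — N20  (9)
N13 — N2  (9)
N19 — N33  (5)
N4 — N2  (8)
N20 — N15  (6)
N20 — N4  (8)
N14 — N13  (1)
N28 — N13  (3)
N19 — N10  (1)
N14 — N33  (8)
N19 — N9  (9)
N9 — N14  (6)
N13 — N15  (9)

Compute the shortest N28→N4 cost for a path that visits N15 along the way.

Shortest N28→N15: N28 → N15 = 6
Best N15 to N4: N15 → N33 → N20 → N4 costing 11
Total via N15: 6 + 11 = 17.

17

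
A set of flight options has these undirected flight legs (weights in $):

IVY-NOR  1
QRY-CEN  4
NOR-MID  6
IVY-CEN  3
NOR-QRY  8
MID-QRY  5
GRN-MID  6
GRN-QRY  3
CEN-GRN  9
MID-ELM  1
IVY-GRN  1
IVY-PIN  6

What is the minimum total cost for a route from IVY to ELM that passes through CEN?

$13

Shortest IVY→CEN: IVY → CEN = 3
Shortest CEN→ELM: CEN → QRY → MID → ELM = 10
Total via CEN: 3 + 10 = $13.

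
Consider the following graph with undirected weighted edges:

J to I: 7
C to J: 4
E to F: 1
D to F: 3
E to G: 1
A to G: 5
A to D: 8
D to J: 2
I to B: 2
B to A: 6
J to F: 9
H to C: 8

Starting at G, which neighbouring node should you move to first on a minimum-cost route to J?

Candidate routes:
G - E - F - J: 1+1+9 = 11
G - E - F - D - J: 1+1+3+2 = 7
Cheapest is G - E - F - D - J at 7.
So from G the first move is to E.

E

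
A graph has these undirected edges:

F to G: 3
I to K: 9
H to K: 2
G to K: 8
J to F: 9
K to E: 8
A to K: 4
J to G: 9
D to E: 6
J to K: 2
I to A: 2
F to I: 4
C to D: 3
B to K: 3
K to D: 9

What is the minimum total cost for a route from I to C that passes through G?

27

Best I to G: I–F–G costing 7
Shortest G→C: G–K–D–C = 20
Total via G: 7 + 20 = 27.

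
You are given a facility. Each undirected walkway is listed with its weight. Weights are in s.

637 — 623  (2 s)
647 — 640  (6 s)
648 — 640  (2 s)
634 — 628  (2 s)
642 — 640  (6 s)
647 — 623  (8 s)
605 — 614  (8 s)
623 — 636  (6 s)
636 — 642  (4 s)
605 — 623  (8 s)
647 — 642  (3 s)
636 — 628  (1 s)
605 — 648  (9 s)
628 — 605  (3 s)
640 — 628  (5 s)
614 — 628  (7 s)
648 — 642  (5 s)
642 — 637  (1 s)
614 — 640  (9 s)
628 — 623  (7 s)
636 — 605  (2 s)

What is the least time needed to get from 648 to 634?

9 s

Running Dijkstra from 648:
648: 0
640: 2  (via 648)
642: 5  (via 648)
637: 6  (via 642)
628: 7  (via 640)
623: 8  (via 637)
647: 8  (via 640)
636: 8  (via 628)
605: 9  (via 648)
634: 9  (via 628)
Shortest route: 648 → 640 → 628 → 634 = 9 s.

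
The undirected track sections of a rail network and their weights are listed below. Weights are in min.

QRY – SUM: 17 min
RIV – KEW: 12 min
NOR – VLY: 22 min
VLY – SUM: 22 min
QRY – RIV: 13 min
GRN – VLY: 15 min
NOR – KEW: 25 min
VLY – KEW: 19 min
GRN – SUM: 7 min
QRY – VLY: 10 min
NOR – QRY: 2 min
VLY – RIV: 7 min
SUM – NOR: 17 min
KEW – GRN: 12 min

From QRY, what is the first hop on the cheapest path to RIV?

Candidate routes:
QRY–VLY–RIV: 10+7 = 17
QRY–RIV: 13 = 13
The minimum is 13 min via QRY–RIV.
So from QRY the first move is to RIV.

RIV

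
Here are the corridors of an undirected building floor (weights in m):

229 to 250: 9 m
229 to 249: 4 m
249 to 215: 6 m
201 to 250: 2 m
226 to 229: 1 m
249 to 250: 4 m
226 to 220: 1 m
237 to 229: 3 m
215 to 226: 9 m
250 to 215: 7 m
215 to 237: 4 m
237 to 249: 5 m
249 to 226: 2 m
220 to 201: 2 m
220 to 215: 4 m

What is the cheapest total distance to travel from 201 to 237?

Enumerating some paths:
201 - 220 - 226 - 229 - 237: 2+1+1+3 = 7
201 - 220 - 226 - 249 - 237: 2+1+2+5 = 10
201 - 220 - 215 - 237: 2+4+4 = 10
Cheapest is 201 - 220 - 226 - 229 - 237 at 7 m.

7 m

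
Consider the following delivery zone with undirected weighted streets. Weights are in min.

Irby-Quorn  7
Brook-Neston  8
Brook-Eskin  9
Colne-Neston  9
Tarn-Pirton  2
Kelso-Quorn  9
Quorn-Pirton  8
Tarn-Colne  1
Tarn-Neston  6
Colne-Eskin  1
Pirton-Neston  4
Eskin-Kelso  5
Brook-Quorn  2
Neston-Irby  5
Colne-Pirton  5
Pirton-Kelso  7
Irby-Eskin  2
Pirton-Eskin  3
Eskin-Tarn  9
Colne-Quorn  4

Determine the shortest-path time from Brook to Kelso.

11 min

Running Dijkstra from Brook:
Brook: 0
Quorn: 2  (via Brook)
Colne: 6  (via Quorn)
Eskin: 7  (via Colne)
Tarn: 7  (via Colne)
Neston: 8  (via Brook)
Pirton: 9  (via Tarn)
Irby: 9  (via Quorn)
Kelso: 11  (via Quorn)
Shortest route: Brook–Quorn–Kelso = 11 min.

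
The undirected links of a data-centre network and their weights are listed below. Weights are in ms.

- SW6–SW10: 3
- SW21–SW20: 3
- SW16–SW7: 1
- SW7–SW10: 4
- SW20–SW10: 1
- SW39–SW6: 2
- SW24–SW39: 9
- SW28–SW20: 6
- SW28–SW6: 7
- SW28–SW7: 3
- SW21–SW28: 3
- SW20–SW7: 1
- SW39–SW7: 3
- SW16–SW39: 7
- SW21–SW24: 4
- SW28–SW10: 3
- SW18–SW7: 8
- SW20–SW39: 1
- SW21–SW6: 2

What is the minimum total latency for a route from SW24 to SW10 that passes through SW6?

Best SW24 to SW6: SW24 → SW21 → SW6 costing 6
Shortest SW6→SW10: SW6 → SW10 = 3
Total via SW6: 6 + 3 = 9 ms.

9 ms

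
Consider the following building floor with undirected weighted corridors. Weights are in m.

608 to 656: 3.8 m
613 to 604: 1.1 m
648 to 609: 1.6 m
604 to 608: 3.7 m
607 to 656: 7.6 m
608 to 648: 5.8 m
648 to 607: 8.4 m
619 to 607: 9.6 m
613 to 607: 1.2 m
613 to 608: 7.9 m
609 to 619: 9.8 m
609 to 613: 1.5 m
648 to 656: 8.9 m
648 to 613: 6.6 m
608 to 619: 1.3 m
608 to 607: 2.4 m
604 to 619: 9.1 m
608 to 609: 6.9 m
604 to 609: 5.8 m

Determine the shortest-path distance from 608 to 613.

3.6 m

Candidate routes:
608 → 613: 7.9 = 7.9
608 → 609 → 613: 6.9+1.5 = 8.4
608 → 607 → 613: 2.4+1.2 = 3.6
608 → 604 → 613: 3.7+1.1 = 4.8
The minimum is 3.6 m via 608 → 607 → 613.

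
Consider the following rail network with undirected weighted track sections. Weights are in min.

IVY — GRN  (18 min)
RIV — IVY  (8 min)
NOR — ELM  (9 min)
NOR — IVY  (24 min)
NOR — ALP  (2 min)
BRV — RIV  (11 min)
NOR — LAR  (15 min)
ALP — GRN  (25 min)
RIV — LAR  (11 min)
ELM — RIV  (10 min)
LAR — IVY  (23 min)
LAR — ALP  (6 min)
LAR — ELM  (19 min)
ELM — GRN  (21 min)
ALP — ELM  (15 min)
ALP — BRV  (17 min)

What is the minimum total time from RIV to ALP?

17 min

Settle nodes by increasing distance from RIV:
RIV: 0
IVY: 8  (via RIV)
ELM: 10  (via RIV)
LAR: 11  (via RIV)
BRV: 11  (via RIV)
ALP: 17  (via LAR)
Shortest route: RIV–LAR–ALP = 17 min.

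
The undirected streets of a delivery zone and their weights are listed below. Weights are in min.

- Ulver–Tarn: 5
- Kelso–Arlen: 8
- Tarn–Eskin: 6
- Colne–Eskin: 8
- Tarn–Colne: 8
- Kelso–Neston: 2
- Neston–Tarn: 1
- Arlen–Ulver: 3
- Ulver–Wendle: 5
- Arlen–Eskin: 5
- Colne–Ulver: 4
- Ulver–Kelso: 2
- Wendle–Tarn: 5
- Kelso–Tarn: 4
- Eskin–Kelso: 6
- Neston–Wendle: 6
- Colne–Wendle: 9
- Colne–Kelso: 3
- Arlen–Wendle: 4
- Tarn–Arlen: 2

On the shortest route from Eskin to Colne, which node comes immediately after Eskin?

Enumerating some paths:
Eskin–Colne: 8 = 8
Eskin–Kelso–Colne: 6+3 = 9
Eskin–Kelso–Ulver–Colne: 6+2+4 = 12
The minimum is 8 min via Eskin–Colne.
So from Eskin the first move is to Colne.

Colne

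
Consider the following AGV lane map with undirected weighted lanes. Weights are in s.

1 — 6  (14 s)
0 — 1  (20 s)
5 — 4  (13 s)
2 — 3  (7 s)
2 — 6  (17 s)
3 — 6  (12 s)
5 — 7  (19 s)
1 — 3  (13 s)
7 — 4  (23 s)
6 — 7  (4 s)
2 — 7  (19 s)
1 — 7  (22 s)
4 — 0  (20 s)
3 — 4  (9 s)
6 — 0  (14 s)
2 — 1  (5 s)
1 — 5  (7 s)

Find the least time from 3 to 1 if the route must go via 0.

Shortest 3→0: 3 → 6 → 0 = 26
Shortest 0→1: 0 → 1 = 20
Total via 0: 26 + 20 = 46 s.

46 s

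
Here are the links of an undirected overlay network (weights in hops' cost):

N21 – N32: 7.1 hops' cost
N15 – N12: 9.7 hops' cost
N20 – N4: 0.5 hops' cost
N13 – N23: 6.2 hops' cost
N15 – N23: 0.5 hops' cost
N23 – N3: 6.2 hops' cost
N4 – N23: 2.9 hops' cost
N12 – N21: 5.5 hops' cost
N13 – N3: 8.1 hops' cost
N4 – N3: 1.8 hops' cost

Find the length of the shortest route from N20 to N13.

Enumerating some paths:
N20–N4–N3–N13: 0.5+1.8+8.1 = 10.4
N20–N4–N23–N13: 0.5+2.9+6.2 = 9.6
Cheapest is N20–N4–N23–N13 at 9.6 hops' cost.

9.6 hops' cost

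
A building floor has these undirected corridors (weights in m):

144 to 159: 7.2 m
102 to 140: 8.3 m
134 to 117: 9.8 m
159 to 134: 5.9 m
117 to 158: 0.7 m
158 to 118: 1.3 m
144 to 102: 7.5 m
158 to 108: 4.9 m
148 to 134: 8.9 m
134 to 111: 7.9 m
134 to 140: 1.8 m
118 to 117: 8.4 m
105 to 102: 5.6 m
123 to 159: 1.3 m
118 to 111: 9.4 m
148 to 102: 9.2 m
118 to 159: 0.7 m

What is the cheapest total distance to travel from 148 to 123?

16.1 m

Running Dijkstra from 148:
148: 0
134: 8.9  (via 148)
102: 9.2  (via 148)
140: 10.7  (via 134)
159: 14.8  (via 134)
105: 14.8  (via 102)
118: 15.5  (via 159)
123: 16.1  (via 159)
Shortest route: 148 → 134 → 159 → 123 = 16.1 m.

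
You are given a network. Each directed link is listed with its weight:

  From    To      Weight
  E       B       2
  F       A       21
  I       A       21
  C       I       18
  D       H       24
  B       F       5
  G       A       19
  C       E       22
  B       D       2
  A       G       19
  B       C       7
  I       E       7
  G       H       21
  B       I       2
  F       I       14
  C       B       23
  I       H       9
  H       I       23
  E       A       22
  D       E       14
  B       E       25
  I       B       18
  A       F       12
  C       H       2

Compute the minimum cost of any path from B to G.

42

Running Dijkstra from B:
B: 0
D: 2  (via B)
I: 2  (via B)
F: 5  (via B)
C: 7  (via B)
E: 9  (via I)
H: 9  (via C)
A: 23  (via I)
G: 42  (via A)
Shortest route: B–I–A–G = 42.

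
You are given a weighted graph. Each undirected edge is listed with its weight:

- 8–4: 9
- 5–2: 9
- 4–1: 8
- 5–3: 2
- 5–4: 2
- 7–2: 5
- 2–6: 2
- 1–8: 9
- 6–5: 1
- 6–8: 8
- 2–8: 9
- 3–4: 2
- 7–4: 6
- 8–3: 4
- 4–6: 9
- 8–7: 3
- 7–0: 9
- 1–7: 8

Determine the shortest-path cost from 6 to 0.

Running Dijkstra from 6:
6: 0
5: 1  (via 6)
2: 2  (via 6)
3: 3  (via 5)
4: 3  (via 5)
7: 7  (via 2)
8: 7  (via 3)
1: 11  (via 4)
0: 16  (via 7)
Shortest route: 6–2–7–0 = 16.

16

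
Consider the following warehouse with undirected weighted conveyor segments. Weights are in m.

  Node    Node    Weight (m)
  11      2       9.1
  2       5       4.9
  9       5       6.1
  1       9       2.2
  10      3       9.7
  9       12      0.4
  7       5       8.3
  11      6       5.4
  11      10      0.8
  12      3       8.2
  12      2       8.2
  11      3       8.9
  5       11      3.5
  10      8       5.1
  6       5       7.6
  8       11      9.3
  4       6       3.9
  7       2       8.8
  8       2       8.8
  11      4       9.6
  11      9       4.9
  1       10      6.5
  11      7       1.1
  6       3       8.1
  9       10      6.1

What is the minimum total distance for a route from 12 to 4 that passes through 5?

18 m

Shortest 12→5: 12–9–5 = 6.5
Shortest 5→4: 5–6–4 = 11.5
Total via 5: 6.5 + 11.5 = 18 m.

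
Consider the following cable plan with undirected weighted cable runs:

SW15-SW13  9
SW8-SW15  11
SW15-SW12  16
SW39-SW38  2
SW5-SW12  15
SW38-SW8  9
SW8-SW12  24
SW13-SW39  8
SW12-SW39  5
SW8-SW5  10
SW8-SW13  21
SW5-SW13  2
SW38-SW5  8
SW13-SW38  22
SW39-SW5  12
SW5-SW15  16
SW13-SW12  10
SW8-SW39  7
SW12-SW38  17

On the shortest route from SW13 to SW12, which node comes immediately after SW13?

SW12

Compare a few routes:
SW13 → SW12: 10 = 10
SW13 → SW39 → SW12: 8+5 = 13
SW13 → SW5 → SW12: 2+15 = 17
The minimum is 10 via SW13 → SW12.
So from SW13 the first move is to SW12.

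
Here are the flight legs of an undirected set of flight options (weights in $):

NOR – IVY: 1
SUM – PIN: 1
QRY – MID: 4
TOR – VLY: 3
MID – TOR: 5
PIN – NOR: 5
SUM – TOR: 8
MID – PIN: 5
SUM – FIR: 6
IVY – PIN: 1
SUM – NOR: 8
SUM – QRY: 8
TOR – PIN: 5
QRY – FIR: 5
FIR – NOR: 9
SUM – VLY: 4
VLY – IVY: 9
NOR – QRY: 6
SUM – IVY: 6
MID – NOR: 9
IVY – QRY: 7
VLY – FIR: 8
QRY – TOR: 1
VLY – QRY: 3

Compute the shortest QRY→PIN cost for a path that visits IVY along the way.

$8

Best QRY to IVY: QRY–IVY costing 7
Shortest IVY→PIN: IVY–PIN = 1
Total via IVY: 7 + 1 = $8.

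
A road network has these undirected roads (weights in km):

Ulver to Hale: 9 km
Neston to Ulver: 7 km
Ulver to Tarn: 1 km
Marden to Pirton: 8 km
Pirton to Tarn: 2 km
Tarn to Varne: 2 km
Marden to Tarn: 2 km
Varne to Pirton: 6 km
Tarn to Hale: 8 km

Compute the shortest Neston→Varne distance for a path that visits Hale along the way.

26 km

Shortest Neston→Hale: Neston–Ulver–Hale = 16
Best Hale to Varne: Hale–Tarn–Varne costing 10
Total via Hale: 16 + 10 = 26 km.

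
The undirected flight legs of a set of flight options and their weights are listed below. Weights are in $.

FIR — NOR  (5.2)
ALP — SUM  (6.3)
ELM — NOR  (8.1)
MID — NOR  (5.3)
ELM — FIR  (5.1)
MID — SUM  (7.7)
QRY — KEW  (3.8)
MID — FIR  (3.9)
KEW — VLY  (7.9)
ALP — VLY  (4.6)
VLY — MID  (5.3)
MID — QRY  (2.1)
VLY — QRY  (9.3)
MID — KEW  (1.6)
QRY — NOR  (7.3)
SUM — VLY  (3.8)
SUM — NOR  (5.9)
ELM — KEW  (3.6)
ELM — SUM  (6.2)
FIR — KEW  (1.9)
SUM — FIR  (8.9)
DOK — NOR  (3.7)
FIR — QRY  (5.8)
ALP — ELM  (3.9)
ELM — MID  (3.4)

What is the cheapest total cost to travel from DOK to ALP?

Running Dijkstra from DOK:
DOK: 0
NOR: 3.7  (via DOK)
FIR: 8.9  (via NOR)
MID: 9  (via NOR)
SUM: 9.6  (via NOR)
KEW: 10.6  (via MID)
QRY: 11  (via NOR)
ELM: 11.8  (via NOR)
VLY: 13.4  (via SUM)
ALP: 15.7  (via ELM)
Shortest route: DOK → NOR → ELM → ALP = $15.7.

$15.7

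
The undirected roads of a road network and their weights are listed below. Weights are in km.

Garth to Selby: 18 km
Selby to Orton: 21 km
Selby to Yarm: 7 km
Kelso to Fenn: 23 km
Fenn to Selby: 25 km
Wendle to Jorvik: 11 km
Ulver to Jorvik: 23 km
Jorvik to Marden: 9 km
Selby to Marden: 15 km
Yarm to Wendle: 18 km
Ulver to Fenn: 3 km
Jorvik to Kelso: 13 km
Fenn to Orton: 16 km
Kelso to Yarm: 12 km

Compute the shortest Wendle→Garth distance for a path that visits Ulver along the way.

Best Wendle to Ulver: Wendle–Jorvik–Ulver costing 34
Shortest Ulver→Garth: Ulver–Fenn–Selby–Garth = 46
Total via Ulver: 34 + 46 = 80 km.

80 km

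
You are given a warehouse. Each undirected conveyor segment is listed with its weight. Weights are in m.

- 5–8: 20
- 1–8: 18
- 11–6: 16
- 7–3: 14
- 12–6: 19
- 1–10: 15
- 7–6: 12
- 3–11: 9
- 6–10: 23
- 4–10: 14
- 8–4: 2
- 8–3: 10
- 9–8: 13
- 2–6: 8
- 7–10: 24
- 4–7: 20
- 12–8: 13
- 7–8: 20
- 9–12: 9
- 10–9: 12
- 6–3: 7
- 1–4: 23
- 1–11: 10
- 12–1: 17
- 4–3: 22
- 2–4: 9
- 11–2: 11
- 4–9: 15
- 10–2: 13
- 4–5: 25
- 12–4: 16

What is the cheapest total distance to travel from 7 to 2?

Candidate routes:
7–6–2: 12+8 = 20
7–4–2: 20+9 = 29
7–8–4–2: 20+2+9 = 31
7–3–6–2: 14+7+8 = 29
The minimum is 20 m via 7–6–2.

20 m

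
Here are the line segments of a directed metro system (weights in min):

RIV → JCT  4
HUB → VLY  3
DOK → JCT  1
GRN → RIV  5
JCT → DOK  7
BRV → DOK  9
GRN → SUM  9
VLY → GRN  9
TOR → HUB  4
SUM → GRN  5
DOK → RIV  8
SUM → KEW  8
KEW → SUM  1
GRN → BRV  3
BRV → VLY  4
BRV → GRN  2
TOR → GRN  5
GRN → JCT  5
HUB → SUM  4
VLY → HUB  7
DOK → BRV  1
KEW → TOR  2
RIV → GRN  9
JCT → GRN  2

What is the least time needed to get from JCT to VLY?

Running Dijkstra from JCT:
JCT: 0
GRN: 2  (via JCT)
BRV: 5  (via GRN)
DOK: 7  (via JCT)
RIV: 7  (via GRN)
VLY: 9  (via BRV)
Shortest route: JCT → GRN → BRV → VLY = 9 min.

9 min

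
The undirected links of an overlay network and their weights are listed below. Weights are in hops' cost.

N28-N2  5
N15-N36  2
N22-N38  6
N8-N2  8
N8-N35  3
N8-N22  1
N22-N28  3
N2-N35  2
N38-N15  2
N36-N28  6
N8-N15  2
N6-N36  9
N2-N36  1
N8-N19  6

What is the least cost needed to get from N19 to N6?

19 hops' cost

Enumerating some paths:
N19 - N8 - N15 - N36 - N6: 6+2+2+9 = 19
N19 - N8 - N2 - N36 - N6: 6+8+1+9 = 24
N19 - N8 - N35 - N2 - N36 - N6: 6+3+2+1+9 = 21
N19 - N8 - N22 - N28 - N36 - N6: 6+1+3+6+9 = 25
The minimum is 19 hops' cost via N19 - N8 - N15 - N36 - N6.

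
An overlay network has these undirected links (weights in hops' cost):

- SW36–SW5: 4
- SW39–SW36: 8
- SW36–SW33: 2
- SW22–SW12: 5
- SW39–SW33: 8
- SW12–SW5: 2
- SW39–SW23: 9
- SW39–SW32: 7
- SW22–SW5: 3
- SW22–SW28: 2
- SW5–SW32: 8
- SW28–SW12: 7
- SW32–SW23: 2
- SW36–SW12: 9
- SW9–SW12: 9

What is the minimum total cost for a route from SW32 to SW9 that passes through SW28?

29 hops' cost

Best SW32 to SW28: SW32–SW5–SW22–SW28 costing 13
Shortest SW28→SW9: SW28–SW12–SW9 = 16
Total via SW28: 13 + 16 = 29 hops' cost.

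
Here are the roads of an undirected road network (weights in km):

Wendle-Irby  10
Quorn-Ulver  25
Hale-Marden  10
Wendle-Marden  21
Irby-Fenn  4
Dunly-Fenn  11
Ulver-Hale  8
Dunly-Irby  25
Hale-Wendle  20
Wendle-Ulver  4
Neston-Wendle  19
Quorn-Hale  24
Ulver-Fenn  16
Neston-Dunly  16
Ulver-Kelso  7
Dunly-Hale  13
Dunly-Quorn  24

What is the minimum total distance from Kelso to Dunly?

28 km

Compare a few routes:
Kelso - Ulver - Hale - Dunly: 7+8+13 = 28
Kelso - Ulver - Fenn - Dunly: 7+16+11 = 34
Kelso - Ulver - Wendle - Irby - Fenn - Dunly: 7+4+10+4+11 = 36
Cheapest is Kelso - Ulver - Hale - Dunly at 28 km.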